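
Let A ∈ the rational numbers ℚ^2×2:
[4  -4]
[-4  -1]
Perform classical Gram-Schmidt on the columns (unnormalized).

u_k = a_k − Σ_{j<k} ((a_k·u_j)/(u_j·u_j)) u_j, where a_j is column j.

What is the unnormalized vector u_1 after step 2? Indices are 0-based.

u_1 = (-5/2, -5/2)

Step 1: u_0 = a_0 = (4, -4).
Step 2: u_1 = a_1 − (-3/8)·u_0 = (-5/2, -5/2).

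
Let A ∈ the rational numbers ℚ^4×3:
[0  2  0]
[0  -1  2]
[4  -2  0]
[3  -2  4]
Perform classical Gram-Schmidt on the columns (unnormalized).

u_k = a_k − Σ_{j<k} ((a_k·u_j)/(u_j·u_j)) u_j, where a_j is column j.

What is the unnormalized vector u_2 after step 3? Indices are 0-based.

u_2 = (164/129, 176/129, -76/43, 304/129)

Step 1: u_0 = a_0 = (0, 0, 4, 3).
Step 2: u_1 = a_1 − (-14/25)·u_0 = (2, -1, 6/25, -8/25).
Step 3: u_2 = a_2 − (12/25)·u_0 − (-82/129)·u_1 = (164/129, 176/129, -76/43, 304/129).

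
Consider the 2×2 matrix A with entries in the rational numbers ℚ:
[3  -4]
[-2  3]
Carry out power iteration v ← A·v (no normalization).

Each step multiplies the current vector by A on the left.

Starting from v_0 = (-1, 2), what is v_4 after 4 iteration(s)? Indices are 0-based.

v_4 = (-2209, 1562)

v_0 = (-1, 2).
v_1 = A·v_0 = (-11, 8).
v_2 = A·v_1 = (-65, 46).
v_3 = A·v_2 = (-379, 268).
v_4 = A·v_3 = (-2209, 1562).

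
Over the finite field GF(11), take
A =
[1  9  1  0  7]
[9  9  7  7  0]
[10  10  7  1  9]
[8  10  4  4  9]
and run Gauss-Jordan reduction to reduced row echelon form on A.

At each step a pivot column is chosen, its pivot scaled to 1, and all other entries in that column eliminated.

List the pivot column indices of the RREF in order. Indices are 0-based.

pivot(0,0)=1: scale R0 → (1, 9, 1, 0, 7)
  clear (1,0): R1 −= (9)R0 → (0, 5, 9, 7, 3)
  clear (2,0): R2 −= (10)R0 → (0, 8, 8, 1, 5)
  clear (3,0): R3 −= (8)R0 → (0, 4, 7, 4, 8)
pivot(1,1)=5: scale R1 → (0, 1, 4, 8, 5)
  clear (0,1): R0 −= (9)R1 → (1, 0, 9, 5, 6)
  clear (2,1): R2 −= (8)R1 → (0, 0, 9, 3, 9)
  clear (3,1): R3 −= (4)R1 → (0, 0, 2, 5, 10)
pivot(2,2)=9: scale R2 → (0, 0, 1, 4, 1)
  clear (0,2): R0 −= (9)R2 → (1, 0, 0, 2, 8)
  clear (1,2): R1 −= (4)R2 → (0, 1, 0, 3, 1)
  clear (3,2): R3 −= (2)R2 → (0, 0, 0, 8, 8)
pivot(3,3)=8: scale R3 → (0, 0, 0, 1, 1)
  clear (0,3): R0 −= (2)R3 → (1, 0, 0, 0, 6)
  clear (1,3): R1 −= (3)R3 → (0, 1, 0, 0, 9)
  clear (2,3): R2 −= (4)R3 → (0, 0, 1, 0, 8)

pivot columns: 0, 1, 2, 3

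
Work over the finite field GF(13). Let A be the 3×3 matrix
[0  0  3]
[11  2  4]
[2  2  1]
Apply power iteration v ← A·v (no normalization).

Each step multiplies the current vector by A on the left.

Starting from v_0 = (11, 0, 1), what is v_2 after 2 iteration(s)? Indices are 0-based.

v_2 = (4, 11, 6)

v_0 = (11, 0, 1).
v_1 = A·v_0 = (3, 8, 10).
v_2 = A·v_1 = (4, 11, 6).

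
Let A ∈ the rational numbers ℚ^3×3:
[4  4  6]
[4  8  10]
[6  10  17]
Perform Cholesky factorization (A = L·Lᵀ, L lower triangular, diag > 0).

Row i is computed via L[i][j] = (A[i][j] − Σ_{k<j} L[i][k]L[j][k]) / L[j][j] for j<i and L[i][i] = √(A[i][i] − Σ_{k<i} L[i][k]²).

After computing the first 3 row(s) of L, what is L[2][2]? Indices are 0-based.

Step 1: L[0][0] = √(4) = 2.
  L[1][0] = (4) / L[0][0] = 2.
Step 2: L[1][1] = √(4) = 2.
  L[2][0] = (6) / L[0][0] = 3.
  L[2][1] = (4) / L[1][1] = 2.
Step 3: L[2][2] = √(4) = 2.

L[2][2] = 2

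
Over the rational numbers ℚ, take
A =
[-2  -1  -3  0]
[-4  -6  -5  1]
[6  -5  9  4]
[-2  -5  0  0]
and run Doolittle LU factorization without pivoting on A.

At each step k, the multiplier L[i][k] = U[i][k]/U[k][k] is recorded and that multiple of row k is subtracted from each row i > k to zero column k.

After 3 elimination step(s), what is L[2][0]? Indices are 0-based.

[col 0] pivot -2
  R1 -= 2*R0 → (0, -4, 1, 1)  (L[1][0] := 2)
  R2 -= -3*R0 → (0, -8, 0, 4)  (L[2][0] := -3)
  R3 -= 1*R0 → (0, -4, 3, 0)  (L[3][0] := 1)
[col 1] pivot -4
  R2 -= 2*R1 → (0, 0, -2, 2)  (L[2][1] := 2)
  R3 -= 1*R1 → (0, 0, 2, -1)  (L[3][1] := 1)
[col 2] pivot -2
  R3 -= -1*R2 → (0, 0, 0, 1)  (L[3][2] := -1)

L[2][0] = -3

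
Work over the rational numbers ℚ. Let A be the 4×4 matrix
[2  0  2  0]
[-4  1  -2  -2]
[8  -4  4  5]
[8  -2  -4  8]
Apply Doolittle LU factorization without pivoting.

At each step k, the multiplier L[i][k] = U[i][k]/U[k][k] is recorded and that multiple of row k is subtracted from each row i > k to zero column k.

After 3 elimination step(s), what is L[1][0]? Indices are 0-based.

L[1][0] = -2

[col 0] pivot 2
  R1 -= -2*R0 → (0, 1, 2, -2)  (L[1][0] := -2)
  R2 -= 4*R0 → (0, -4, -4, 5)  (L[2][0] := 4)
  R3 -= 4*R0 → (0, -2, -12, 8)  (L[3][0] := 4)
[col 1] pivot 1
  R2 -= -4*R1 → (0, 0, 4, -3)  (L[2][1] := -4)
  R3 -= -2*R1 → (0, 0, -8, 4)  (L[3][1] := -2)
[col 2] pivot 4
  R3 -= -2*R2 → (0, 0, 0, -2)  (L[3][2] := -2)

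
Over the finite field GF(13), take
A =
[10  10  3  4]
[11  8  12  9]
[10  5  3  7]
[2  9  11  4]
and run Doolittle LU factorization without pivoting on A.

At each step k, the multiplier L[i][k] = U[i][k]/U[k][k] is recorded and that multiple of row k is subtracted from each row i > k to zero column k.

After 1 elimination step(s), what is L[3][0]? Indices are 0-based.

k=0: U[0][0]=10
  eliminate (1,0): mult=5, new row 1: (0, 10, 10, 2); set L[1][0]=5
  eliminate (2,0): mult=1, new row 2: (0, 8, 0, 3); set L[2][0]=1
  eliminate (3,0): mult=8, new row 3: (0, 7, 0, 11); set L[3][0]=8

L[3][0] = 8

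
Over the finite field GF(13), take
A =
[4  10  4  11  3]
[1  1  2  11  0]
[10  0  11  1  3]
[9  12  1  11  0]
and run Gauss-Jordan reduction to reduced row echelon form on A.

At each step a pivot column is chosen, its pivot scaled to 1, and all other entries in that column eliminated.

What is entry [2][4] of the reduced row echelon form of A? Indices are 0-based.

pivot(0,0)=4: scale R0 → (1, 9, 1, 6, 4)
  clear (1,0): R1 −= (1)R0 → (0, 5, 1, 5, 9)
  clear (2,0): R2 −= (10)R0 → (0, 1, 1, 6, 2)
  clear (3,0): R3 −= (9)R0 → (0, 9, 5, 9, 3)
pivot(1,1)=5: scale R1 → (0, 1, 8, 1, 7)
  clear (0,1): R0 −= (9)R1 → (1, 0, 7, 10, 6)
  clear (2,1): R2 −= (1)R1 → (0, 0, 6, 5, 8)
  clear (3,1): R3 −= (9)R1 → (0, 0, 11, 0, 5)
pivot(2,2)=6: scale R2 → (0, 0, 1, 3, 10)
  clear (0,2): R0 −= (7)R2 → (1, 0, 0, 2, 1)
  clear (1,2): R1 −= (8)R2 → (0, 1, 0, 3, 5)
  clear (3,2): R3 −= (11)R2 → (0, 0, 0, 6, 12)
pivot(3,3)=6: scale R3 → (0, 0, 0, 1, 2)
  clear (0,3): R0 −= (2)R3 → (1, 0, 0, 0, 10)
  clear (1,3): R1 −= (3)R3 → (0, 1, 0, 0, 12)
  clear (2,3): R2 −= (3)R3 → (0, 0, 1, 0, 4)

M[2][4] = 4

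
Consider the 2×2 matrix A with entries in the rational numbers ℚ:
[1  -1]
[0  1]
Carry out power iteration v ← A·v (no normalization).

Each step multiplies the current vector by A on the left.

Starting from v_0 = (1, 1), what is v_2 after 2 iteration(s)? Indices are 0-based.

v_0 = (1, 1).
v_1 = A·v_0 = (0, 1).
v_2 = A·v_1 = (-1, 1).

v_2 = (-1, 1)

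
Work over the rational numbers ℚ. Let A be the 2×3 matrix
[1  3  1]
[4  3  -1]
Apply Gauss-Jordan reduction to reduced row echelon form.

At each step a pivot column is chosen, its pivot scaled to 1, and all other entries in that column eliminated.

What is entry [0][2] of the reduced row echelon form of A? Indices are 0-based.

M[0][2] = -2/3

step 1: normalize row 0 (÷1) = (1, 3, 1)
  row 1: subtract 4×row0 = (0, -9, -5)
step 2: normalize row 1 (÷-9) = (0, 1, 5/9)
  row 0: subtract 3×row1 = (1, 0, -2/3)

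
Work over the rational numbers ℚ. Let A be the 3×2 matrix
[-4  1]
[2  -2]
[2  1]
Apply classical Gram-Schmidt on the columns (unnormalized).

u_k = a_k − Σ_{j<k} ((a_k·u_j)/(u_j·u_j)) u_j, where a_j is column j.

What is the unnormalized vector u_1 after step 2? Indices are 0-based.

u_1 = (0, -3/2, 3/2)

Step 1: u_0 = a_0 = (-4, 2, 2).
Step 2: u_1 = a_1 − (-1/4)·u_0 = (0, -3/2, 3/2).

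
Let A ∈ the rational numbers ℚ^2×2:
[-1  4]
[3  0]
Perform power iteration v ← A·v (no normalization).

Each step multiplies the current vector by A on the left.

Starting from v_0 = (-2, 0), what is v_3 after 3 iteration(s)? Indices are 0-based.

v_3 = (50, -78)

v_0 = (-2, 0).
v_1 = A·v_0 = (2, -6).
v_2 = A·v_1 = (-26, 6).
v_3 = A·v_2 = (50, -78).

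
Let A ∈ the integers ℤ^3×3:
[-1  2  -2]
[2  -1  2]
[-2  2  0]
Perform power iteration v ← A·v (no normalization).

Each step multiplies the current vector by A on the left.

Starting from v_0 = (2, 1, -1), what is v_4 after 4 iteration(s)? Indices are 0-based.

v_0 = (2, 1, -1).
v_1 = A·v_0 = (2, 1, -2).
v_2 = A·v_1 = (4, -1, -2).
v_3 = A·v_2 = (-2, 5, -10).
v_4 = A·v_3 = (32, -29, 14).

v_4 = (32, -29, 14)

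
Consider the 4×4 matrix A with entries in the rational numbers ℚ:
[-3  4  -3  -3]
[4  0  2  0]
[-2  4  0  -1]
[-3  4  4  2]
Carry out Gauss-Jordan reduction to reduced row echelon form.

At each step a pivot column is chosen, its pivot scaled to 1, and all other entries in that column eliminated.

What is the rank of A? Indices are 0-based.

step 1: normalize row 0 (÷-3) = (1, -4/3, 1, 1)
  row 1: subtract 4×row0 = (0, 16/3, -2, -4)
  row 2: subtract -2×row0 = (0, 4/3, 2, 1)
  row 3: subtract -3×row0 = (0, 0, 7, 5)
step 2: normalize row 1 (÷16/3) = (0, 1, -3/8, -3/4)
  row 0: subtract -4/3×row1 = (1, 0, 1/2, 0)
  row 2: subtract 4/3×row1 = (0, 0, 5/2, 2)
step 3: normalize row 2 (÷5/2) = (0, 0, 1, 4/5)
  row 0: subtract 1/2×row2 = (1, 0, 0, -2/5)
  row 1: subtract -3/8×row2 = (0, 1, 0, -9/20)
  row 3: subtract 7×row2 = (0, 0, 0, -3/5)
step 4: normalize row 3 (÷-3/5) = (0, 0, 0, 1)
  row 0: subtract -2/5×row3 = (1, 0, 0, 0)
  row 1: subtract -9/20×row3 = (0, 1, 0, 0)
  row 2: subtract 4/5×row3 = (0, 0, 1, 0)

rank = 4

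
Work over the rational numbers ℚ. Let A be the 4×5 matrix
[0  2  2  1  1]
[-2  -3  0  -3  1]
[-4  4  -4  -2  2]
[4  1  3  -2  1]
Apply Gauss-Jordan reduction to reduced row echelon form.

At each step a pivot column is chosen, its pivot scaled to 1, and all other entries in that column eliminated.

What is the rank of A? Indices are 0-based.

rank = 4

step 1: exchange rows 0,1
step 1: normalize row 0 (÷-2) = (1, 3/2, 0, 3/2, -1/2)
  row 2: subtract -4×row0 = (0, 10, -4, 4, 0)
  row 3: subtract 4×row0 = (0, -5, 3, -8, 3)
step 2: normalize row 1 (÷2) = (0, 1, 1, 1/2, 1/2)
  row 0: subtract 3/2×row1 = (1, 0, -3/2, 3/4, -5/4)
  row 2: subtract 10×row1 = (0, 0, -14, -1, -5)
  row 3: subtract -5×row1 = (0, 0, 8, -11/2, 11/2)
step 3: normalize row 2 (÷-14) = (0, 0, 1, 1/14, 5/14)
  row 0: subtract -3/2×row2 = (1, 0, 0, 6/7, -5/7)
  row 1: subtract 1×row2 = (0, 1, 0, 3/7, 1/7)
  row 3: subtract 8×row2 = (0, 0, 0, -85/14, 37/14)
step 4: normalize row 3 (÷-85/14) = (0, 0, 0, 1, -37/85)
  row 0: subtract 6/7×row3 = (1, 0, 0, 0, -29/85)
  row 1: subtract 3/7×row3 = (0, 1, 0, 0, 28/85)
  row 2: subtract 1/14×row3 = (0, 0, 1, 0, 33/85)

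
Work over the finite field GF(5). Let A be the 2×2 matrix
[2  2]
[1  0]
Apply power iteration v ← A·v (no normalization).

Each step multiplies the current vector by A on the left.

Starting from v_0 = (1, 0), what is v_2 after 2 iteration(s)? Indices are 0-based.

v_0 = (1, 0).
v_1 = A·v_0 = (2, 1).
v_2 = A·v_1 = (1, 2).

v_2 = (1, 2)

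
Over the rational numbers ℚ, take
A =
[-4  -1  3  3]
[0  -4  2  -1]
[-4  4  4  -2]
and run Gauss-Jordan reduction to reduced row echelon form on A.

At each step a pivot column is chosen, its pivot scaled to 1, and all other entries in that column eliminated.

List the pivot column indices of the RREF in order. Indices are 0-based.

pivot columns: 0, 1, 2

step 1: normalize row 0 (÷-4) = (1, 1/4, -3/4, -3/4)
  row 2: subtract -4×row0 = (0, 5, 1, -5)
step 2: normalize row 1 (÷-4) = (0, 1, -1/2, 1/4)
  row 0: subtract 1/4×row1 = (1, 0, -5/8, -13/16)
  row 2: subtract 5×row1 = (0, 0, 7/2, -25/4)
step 3: normalize row 2 (÷7/2) = (0, 0, 1, -25/14)
  row 0: subtract -5/8×row2 = (1, 0, 0, -27/14)
  row 1: subtract -1/2×row2 = (0, 1, 0, -9/14)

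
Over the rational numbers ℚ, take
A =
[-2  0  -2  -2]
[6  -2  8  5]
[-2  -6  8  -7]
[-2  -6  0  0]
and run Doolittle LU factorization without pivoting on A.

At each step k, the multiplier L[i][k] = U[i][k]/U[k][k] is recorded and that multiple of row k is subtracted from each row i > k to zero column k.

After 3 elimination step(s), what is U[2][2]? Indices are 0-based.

k=0: U[0][0]=-2
  eliminate (1,0): mult=-3, new row 1: (0, -2, 2, -1); set L[1][0]=-3
  eliminate (2,0): mult=1, new row 2: (0, -6, 10, -5); set L[2][0]=1
  eliminate (3,0): mult=1, new row 3: (0, -6, 2, 2); set L[3][0]=1
k=1: U[1][1]=-2
  eliminate (2,1): mult=3, new row 2: (0, 0, 4, -2); set L[2][1]=3
  eliminate (3,1): mult=3, new row 3: (0, 0, -4, 5); set L[3][1]=3
k=2: U[2][2]=4
  eliminate (3,2): mult=-1, new row 3: (0, 0, 0, 3); set L[3][2]=-1

U[2][2] = 4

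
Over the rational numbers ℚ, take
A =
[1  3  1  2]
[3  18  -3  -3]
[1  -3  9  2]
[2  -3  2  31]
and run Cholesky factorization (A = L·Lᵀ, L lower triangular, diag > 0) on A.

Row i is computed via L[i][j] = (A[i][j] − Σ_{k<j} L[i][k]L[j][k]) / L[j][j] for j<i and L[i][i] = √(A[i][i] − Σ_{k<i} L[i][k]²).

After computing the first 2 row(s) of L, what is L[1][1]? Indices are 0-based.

L[1][1] = 3

Step 1: L[0][0] = √(1) = 1.
  L[1][0] = (3) / L[0][0] = 3.
Step 2: L[1][1] = √(9) = 3.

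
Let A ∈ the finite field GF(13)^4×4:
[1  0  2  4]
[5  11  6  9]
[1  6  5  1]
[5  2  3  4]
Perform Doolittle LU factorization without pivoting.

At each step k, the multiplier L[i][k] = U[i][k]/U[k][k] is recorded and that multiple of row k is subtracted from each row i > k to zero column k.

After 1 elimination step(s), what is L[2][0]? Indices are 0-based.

[col 0] pivot 1
  R1 -= 5*R0 → (0, 11, 9, 2)  (L[1][0] := 5)
  R2 -= 1*R0 → (0, 6, 3, 10)  (L[2][0] := 1)
  R3 -= 5*R0 → (0, 2, 6, 10)  (L[3][0] := 5)

L[2][0] = 1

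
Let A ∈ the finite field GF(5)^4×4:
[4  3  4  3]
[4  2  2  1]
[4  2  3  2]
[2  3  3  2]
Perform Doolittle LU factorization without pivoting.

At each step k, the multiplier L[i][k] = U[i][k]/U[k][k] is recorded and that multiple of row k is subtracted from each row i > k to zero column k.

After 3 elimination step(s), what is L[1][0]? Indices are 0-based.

L[1][0] = 1

k=0: U[0][0]=4
  eliminate (1,0): mult=1, new row 1: (0, 4, 3, 3); set L[1][0]=1
  eliminate (2,0): mult=1, new row 2: (0, 4, 4, 4); set L[2][0]=1
  eliminate (3,0): mult=3, new row 3: (0, 4, 1, 3); set L[3][0]=3
k=1: U[1][1]=4
  eliminate (2,1): mult=1, new row 2: (0, 0, 1, 1); set L[2][1]=1
  eliminate (3,1): mult=1, new row 3: (0, 0, 3, 0); set L[3][1]=1
k=2: U[2][2]=1
  eliminate (3,2): mult=3, new row 3: (0, 0, 0, 2); set L[3][2]=3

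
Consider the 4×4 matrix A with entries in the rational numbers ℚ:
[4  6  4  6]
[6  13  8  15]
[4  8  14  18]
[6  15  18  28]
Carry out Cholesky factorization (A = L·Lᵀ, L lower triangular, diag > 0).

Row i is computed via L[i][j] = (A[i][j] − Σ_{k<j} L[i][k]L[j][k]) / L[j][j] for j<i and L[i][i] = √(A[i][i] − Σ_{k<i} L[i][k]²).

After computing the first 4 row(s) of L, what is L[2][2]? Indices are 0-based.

Step 1: L[0][0] = √(4) = 2.
  L[1][0] = (6) / L[0][0] = 3.
Step 2: L[1][1] = √(4) = 2.
  L[2][0] = (4) / L[0][0] = 2.
  L[2][1] = (2) / L[1][1] = 1.
Step 3: L[2][2] = √(9) = 3.
  L[3][0] = (6) / L[0][0] = 3.
  L[3][1] = (6) / L[1][1] = 3.
  L[3][2] = (9) / L[2][2] = 3.
Step 4: L[3][3] = √(1) = 1.

L[2][2] = 3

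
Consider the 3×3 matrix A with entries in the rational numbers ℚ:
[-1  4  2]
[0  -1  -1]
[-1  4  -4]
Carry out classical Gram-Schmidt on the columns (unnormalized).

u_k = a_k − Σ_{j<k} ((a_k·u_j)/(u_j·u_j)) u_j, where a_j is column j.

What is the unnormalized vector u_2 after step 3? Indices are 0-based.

Step 1: u_0 = a_0 = (-1, 0, -1).
Step 2: u_1 = a_1 − (-4)·u_0 = (0, -1, 0).
Step 3: u_2 = a_2 − (1)·u_0 − (1)·u_1 = (3, 0, -3).

u_2 = (3, 0, -3)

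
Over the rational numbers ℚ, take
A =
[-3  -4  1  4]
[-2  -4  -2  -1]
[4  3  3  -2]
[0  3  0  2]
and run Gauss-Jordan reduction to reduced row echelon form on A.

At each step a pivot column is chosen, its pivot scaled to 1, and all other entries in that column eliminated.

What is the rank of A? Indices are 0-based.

rank = 4

step 1: normalize row 0 (÷-3) = (1, 4/3, -1/3, -4/3)
  row 1: subtract -2×row0 = (0, -4/3, -8/3, -11/3)
  row 2: subtract 4×row0 = (0, -7/3, 13/3, 10/3)
step 2: normalize row 1 (÷-4/3) = (0, 1, 2, 11/4)
  row 0: subtract 4/3×row1 = (1, 0, -3, -5)
  row 2: subtract -7/3×row1 = (0, 0, 9, 39/4)
  row 3: subtract 3×row1 = (0, 0, -6, -25/4)
step 3: normalize row 2 (÷9) = (0, 0, 1, 13/12)
  row 0: subtract -3×row2 = (1, 0, 0, -7/4)
  row 1: subtract 2×row2 = (0, 1, 0, 7/12)
  row 3: subtract -6×row2 = (0, 0, 0, 1/4)
step 4: normalize row 3 (÷1/4) = (0, 0, 0, 1)
  row 0: subtract -7/4×row3 = (1, 0, 0, 0)
  row 1: subtract 7/12×row3 = (0, 1, 0, 0)
  row 2: subtract 13/12×row3 = (0, 0, 1, 0)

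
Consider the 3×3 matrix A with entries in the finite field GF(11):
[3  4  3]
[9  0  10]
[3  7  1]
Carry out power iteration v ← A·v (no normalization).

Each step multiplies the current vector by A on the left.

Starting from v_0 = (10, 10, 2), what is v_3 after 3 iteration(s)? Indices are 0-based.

v_0 = (10, 10, 2).
v_1 = A·v_0 = (10, 0, 3).
v_2 = A·v_1 = (6, 10, 0).
v_3 = A·v_2 = (3, 10, 0).

v_3 = (3, 10, 0)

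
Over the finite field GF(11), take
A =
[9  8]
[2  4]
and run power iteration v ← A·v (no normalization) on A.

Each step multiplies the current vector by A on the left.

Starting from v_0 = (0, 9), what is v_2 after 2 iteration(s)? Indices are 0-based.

v_0 = (0, 9).
v_1 = A·v_0 = (6, 3).
v_2 = A·v_1 = (1, 2).

v_2 = (1, 2)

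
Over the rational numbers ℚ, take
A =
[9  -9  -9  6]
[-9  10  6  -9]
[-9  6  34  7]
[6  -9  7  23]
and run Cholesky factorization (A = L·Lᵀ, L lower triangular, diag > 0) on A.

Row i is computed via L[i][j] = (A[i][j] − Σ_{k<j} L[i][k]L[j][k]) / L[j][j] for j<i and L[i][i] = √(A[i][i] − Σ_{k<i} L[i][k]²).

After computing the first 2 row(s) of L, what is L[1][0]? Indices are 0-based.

Step 1: L[0][0] = √(9) = 3.
  L[1][0] = (-9) / L[0][0] = -3.
Step 2: L[1][1] = √(1) = 1.

L[1][0] = -3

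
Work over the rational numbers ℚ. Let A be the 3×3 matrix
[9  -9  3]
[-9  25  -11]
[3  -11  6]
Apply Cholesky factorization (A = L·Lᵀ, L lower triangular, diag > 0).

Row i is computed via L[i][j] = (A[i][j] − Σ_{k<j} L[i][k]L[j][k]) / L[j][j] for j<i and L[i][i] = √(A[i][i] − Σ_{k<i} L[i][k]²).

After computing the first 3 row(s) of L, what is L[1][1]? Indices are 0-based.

Step 1: L[0][0] = √(9) = 3.
  L[1][0] = (-9) / L[0][0] = -3.
Step 2: L[1][1] = √(16) = 4.
  L[2][0] = (3) / L[0][0] = 1.
  L[2][1] = (-8) / L[1][1] = -2.
Step 3: L[2][2] = √(1) = 1.

L[1][1] = 4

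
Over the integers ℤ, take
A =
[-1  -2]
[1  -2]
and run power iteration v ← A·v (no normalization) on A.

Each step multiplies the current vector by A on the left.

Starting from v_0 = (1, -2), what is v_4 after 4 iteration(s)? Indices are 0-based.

v_0 = (1, -2).
v_1 = A·v_0 = (3, 5).
v_2 = A·v_1 = (-13, -7).
v_3 = A·v_2 = (27, 1).
v_4 = A·v_3 = (-29, 25).

v_4 = (-29, 25)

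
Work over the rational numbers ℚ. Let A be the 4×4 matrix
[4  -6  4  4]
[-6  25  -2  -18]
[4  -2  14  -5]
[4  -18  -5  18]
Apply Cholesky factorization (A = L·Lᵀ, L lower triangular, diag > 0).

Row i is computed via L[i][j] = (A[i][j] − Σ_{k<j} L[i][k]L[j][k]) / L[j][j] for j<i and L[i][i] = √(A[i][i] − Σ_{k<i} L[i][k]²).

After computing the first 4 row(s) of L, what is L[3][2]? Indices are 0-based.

Step 1: L[0][0] = √(4) = 2.
  L[1][0] = (-6) / L[0][0] = -3.
Step 2: L[1][1] = √(16) = 4.
  L[2][0] = (4) / L[0][0] = 2.
  L[2][1] = (4) / L[1][1] = 1.
Step 3: L[2][2] = √(9) = 3.
  L[3][0] = (4) / L[0][0] = 2.
  L[3][1] = (-12) / L[1][1] = -3.
  L[3][2] = (-6) / L[2][2] = -2.
Step 4: L[3][3] = √(1) = 1.

L[3][2] = -2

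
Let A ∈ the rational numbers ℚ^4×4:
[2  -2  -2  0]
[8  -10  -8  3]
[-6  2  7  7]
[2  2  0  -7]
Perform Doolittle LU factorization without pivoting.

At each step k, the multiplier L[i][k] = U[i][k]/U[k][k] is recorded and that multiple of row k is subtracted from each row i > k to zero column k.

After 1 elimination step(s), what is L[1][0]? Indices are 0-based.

L[1][0] = 4

k=0: U[0][0]=2
  eliminate (1,0): mult=4, new row 1: (0, -2, 0, 3); set L[1][0]=4
  eliminate (2,0): mult=-3, new row 2: (0, -4, 1, 7); set L[2][0]=-3
  eliminate (3,0): mult=1, new row 3: (0, 4, 2, -7); set L[3][0]=1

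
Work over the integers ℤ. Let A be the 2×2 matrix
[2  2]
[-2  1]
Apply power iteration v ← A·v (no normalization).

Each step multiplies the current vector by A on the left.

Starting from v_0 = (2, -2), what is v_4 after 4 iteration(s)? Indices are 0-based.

v_0 = (2, -2).
v_1 = A·v_0 = (0, -6).
v_2 = A·v_1 = (-12, -6).
v_3 = A·v_2 = (-36, 18).
v_4 = A·v_3 = (-36, 90).

v_4 = (-36, 90)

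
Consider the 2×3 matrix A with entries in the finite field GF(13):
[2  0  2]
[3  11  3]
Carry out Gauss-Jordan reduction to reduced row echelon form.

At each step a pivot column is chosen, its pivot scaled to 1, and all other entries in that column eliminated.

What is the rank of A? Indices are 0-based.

rank = 2

[1] R0 /= 2  ⇒  (1, 0, 1)
     R1 -= 3·R0  ⇒  (0, 11, 0)
[2] R1 /= 11  ⇒  (0, 1, 0)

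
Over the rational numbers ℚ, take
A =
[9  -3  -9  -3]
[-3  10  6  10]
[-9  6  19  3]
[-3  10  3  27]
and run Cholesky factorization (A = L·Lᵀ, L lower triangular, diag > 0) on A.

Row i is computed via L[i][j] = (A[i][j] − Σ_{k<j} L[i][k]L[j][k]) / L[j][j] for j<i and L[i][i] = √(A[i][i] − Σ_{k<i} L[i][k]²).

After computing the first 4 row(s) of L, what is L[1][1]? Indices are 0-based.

L[1][1] = 3

Step 1: L[0][0] = √(9) = 3.
  L[1][0] = (-3) / L[0][0] = -1.
Step 2: L[1][1] = √(9) = 3.
  L[2][0] = (-9) / L[0][0] = -3.
  L[2][1] = (3) / L[1][1] = 1.
Step 3: L[2][2] = √(9) = 3.
  L[3][0] = (-3) / L[0][0] = -1.
  L[3][1] = (9) / L[1][1] = 3.
  L[3][2] = (-3) / L[2][2] = -1.
Step 4: L[3][3] = √(16) = 4.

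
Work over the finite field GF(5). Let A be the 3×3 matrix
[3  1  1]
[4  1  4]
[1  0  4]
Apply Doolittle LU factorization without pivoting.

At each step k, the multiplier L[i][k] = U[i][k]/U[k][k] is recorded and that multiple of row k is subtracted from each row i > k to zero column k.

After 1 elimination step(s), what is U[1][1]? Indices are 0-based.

U[1][1] = 3

k=0: U[0][0]=3
  eliminate (1,0): mult=3, new row 1: (0, 3, 1); set L[1][0]=3
  eliminate (2,0): mult=2, new row 2: (0, 3, 2); set L[2][0]=2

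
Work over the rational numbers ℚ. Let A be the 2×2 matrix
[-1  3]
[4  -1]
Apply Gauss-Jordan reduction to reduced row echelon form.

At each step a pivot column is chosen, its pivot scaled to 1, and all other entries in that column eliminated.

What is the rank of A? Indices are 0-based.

rank = 2

step 1: normalize row 0 (÷-1) = (1, -3)
  row 1: subtract 4×row0 = (0, 11)
step 2: normalize row 1 (÷11) = (0, 1)
  row 0: subtract -3×row1 = (1, 0)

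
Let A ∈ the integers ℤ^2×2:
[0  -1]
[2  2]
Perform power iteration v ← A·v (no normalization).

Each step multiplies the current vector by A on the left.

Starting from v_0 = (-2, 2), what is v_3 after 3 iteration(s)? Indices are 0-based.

v_0 = (-2, 2).
v_1 = A·v_0 = (-2, 0).
v_2 = A·v_1 = (0, -4).
v_3 = A·v_2 = (4, -8).

v_3 = (4, -8)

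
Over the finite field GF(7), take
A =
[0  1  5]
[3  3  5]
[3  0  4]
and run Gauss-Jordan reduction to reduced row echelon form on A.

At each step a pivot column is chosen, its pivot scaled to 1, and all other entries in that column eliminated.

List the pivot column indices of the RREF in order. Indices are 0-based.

pivot(0,0): swap R0↔R1
pivot(0,0)=3: scale R0 → (1, 1, 4)
  clear (2,0): R2 −= (3)R0 → (0, 4, 6)
pivot(1,1)=1: scale R1 → (0, 1, 5)
  clear (0,1): R0 −= (1)R1 → (1, 0, 6)
  clear (2,1): R2 −= (4)R1 → (0, 0, 0)
col 2: no nonzero at/below row 2; advance.

pivot columns: 0, 1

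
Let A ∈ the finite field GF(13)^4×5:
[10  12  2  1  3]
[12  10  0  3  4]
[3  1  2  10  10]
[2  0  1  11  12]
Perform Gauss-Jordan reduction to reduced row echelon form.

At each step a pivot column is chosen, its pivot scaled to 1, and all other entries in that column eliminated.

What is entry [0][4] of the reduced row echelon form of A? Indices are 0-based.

M[0][4] = 9

pivot(0,0)=10: scale R0 → (1, 9, 8, 4, 12)
  clear (1,0): R1 −= (12)R0 → (0, 6, 8, 7, 3)
  clear (2,0): R2 −= (3)R0 → (0, 0, 4, 11, 0)
  clear (3,0): R3 −= (2)R0 → (0, 8, 11, 3, 1)
pivot(1,1)=6: scale R1 → (0, 1, 10, 12, 7)
  clear (0,1): R0 −= (9)R1 → (1, 0, 9, 0, 1)
  clear (3,1): R3 −= (8)R1 → (0, 0, 9, 11, 10)
pivot(2,2)=4: scale R2 → (0, 0, 1, 6, 0)
  clear (0,2): R0 −= (9)R2 → (1, 0, 0, 11, 1)
  clear (1,2): R1 −= (10)R2 → (0, 1, 0, 4, 7)
  clear (3,2): R3 −= (9)R2 → (0, 0, 0, 9, 10)
pivot(3,3)=9: scale R3 → (0, 0, 0, 1, 4)
  clear (0,3): R0 −= (11)R3 → (1, 0, 0, 0, 9)
  clear (1,3): R1 −= (4)R3 → (0, 1, 0, 0, 4)
  clear (2,3): R2 −= (6)R3 → (0, 0, 1, 0, 2)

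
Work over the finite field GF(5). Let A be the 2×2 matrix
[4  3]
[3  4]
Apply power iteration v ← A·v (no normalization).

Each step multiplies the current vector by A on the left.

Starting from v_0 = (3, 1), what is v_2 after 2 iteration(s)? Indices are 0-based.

v_0 = (3, 1).
v_1 = A·v_0 = (0, 3).
v_2 = A·v_1 = (4, 2).

v_2 = (4, 2)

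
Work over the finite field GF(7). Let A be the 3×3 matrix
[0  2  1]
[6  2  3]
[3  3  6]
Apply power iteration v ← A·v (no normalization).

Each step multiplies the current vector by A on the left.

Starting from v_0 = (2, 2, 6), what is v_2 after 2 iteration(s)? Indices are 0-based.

v_2 = (4, 6, 0)

v_0 = (2, 2, 6).
v_1 = A·v_0 = (3, 6, 6).
v_2 = A·v_1 = (4, 6, 0).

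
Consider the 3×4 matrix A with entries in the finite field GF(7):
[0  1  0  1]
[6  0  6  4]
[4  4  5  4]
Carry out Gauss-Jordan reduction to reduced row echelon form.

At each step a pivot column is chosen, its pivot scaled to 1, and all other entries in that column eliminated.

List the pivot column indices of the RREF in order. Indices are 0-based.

pivot columns: 0, 1, 2

step 1: exchange rows 0,1
step 1: normalize row 0 (÷6) = (1, 0, 1, 3)
  row 2: subtract 4×row0 = (0, 4, 1, 6)
step 2: normalize row 1 (÷1) = (0, 1, 0, 1)
  row 2: subtract 4×row1 = (0, 0, 1, 2)
step 3: normalize row 2 (÷1) = (0, 0, 1, 2)
  row 0: subtract 1×row2 = (1, 0, 0, 1)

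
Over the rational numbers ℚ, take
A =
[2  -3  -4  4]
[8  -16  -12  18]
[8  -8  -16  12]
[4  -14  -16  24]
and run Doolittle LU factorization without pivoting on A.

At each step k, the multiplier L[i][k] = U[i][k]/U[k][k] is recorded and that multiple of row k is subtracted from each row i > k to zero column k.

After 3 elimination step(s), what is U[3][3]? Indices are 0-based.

U[3][3] = 4

[col 0] pivot 2
  R1 -= 4*R0 → (0, -4, 4, 2)  (L[1][0] := 4)
  R2 -= 4*R0 → (0, 4, 0, -4)  (L[2][0] := 4)
  R3 -= 2*R0 → (0, -8, -8, 16)  (L[3][0] := 2)
[col 1] pivot -4
  R2 -= -1*R1 → (0, 0, 4, -2)  (L[2][1] := -1)
  R3 -= 2*R1 → (0, 0, -16, 12)  (L[3][1] := 2)
[col 2] pivot 4
  R3 -= -4*R2 → (0, 0, 0, 4)  (L[3][2] := -4)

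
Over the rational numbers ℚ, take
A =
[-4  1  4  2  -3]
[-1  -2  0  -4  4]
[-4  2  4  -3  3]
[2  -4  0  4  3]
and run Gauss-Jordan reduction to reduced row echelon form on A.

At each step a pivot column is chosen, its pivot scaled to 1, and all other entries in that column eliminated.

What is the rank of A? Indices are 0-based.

rank = 4

step 1: normalize row 0 (÷-4) = (1, -1/4, -1, -1/2, 3/4)
  row 1: subtract -1×row0 = (0, -9/4, -1, -9/2, 19/4)
  row 2: subtract -4×row0 = (0, 1, 0, -5, 6)
  row 3: subtract 2×row0 = (0, -7/2, 2, 5, 3/2)
step 2: normalize row 1 (÷-9/4) = (0, 1, 4/9, 2, -19/9)
  row 0: subtract -1/4×row1 = (1, 0, -8/9, 0, 2/9)
  row 2: subtract 1×row1 = (0, 0, -4/9, -7, 73/9)
  row 3: subtract -7/2×row1 = (0, 0, 32/9, 12, -53/9)
step 3: normalize row 2 (÷-4/9) = (0, 0, 1, 63/4, -73/4)
  row 0: subtract -8/9×row2 = (1, 0, 0, 14, -16)
  row 1: subtract 4/9×row2 = (0, 1, 0, -5, 6)
  row 3: subtract 32/9×row2 = (0, 0, 0, -44, 59)
step 4: normalize row 3 (÷-44) = (0, 0, 0, 1, -59/44)
  row 0: subtract 14×row3 = (1, 0, 0, 0, 61/22)
  row 1: subtract -5×row3 = (0, 1, 0, 0, -31/44)
  row 2: subtract 63/4×row3 = (0, 0, 1, 0, 505/176)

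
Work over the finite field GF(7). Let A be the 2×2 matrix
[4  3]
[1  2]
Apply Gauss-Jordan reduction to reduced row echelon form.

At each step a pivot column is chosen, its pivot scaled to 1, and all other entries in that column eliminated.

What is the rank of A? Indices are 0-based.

rank = 2

pivot(0,0)=4: scale R0 → (1, 6)
  clear (1,0): R1 −= (1)R0 → (0, 3)
pivot(1,1)=3: scale R1 → (0, 1)
  clear (0,1): R0 −= (6)R1 → (1, 0)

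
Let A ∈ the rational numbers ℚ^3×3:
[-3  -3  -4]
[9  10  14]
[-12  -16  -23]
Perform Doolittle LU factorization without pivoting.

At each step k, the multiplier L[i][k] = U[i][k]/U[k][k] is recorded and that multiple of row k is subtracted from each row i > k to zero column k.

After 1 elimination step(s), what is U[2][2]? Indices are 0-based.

k=0: U[0][0]=-3
  eliminate (1,0): mult=-3, new row 1: (0, 1, 2); set L[1][0]=-3
  eliminate (2,0): mult=4, new row 2: (0, -4, -7); set L[2][0]=4

U[2][2] = -7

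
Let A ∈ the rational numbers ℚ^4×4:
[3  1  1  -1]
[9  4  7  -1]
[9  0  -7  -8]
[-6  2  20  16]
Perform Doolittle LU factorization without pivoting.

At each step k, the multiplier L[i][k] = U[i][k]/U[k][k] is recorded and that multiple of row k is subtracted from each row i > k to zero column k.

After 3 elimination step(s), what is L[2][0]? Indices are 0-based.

L[2][0] = 3

Step 1: pivot at (0,0) is 3.
  row1 ← row1 − (3)·row0  ⇒  L[1][0]=3, U row1=(0, 1, 4, 2)
  row2 ← row2 − (3)·row0  ⇒  L[2][0]=3, U row2=(0, -3, -10, -5)
  row3 ← row3 − (-2)·row0  ⇒  L[3][0]=-2, U row3=(0, 4, 22, 14)
Step 2: pivot at (1,1) is 1.
  row2 ← row2 − (-3)·row1  ⇒  L[2][1]=-3, U row2=(0, 0, 2, 1)
  row3 ← row3 − (4)·row1  ⇒  L[3][1]=4, U row3=(0, 0, 6, 6)
Step 3: pivot at (2,2) is 2.
  row3 ← row3 − (3)·row2  ⇒  L[3][2]=3, U row3=(0, 0, 0, 3)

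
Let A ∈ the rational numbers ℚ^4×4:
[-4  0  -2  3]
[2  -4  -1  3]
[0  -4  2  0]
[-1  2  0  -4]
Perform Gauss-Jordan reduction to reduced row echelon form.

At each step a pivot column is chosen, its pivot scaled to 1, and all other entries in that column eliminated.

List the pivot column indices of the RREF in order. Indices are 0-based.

pivot columns: 0, 1, 2, 3

step 1: normalize row 0 (÷-4) = (1, 0, 1/2, -3/4)
  row 1: subtract 2×row0 = (0, -4, -2, 9/2)
  row 3: subtract -1×row0 = (0, 2, 1/2, -19/4)
step 2: normalize row 1 (÷-4) = (0, 1, 1/2, -9/8)
  row 2: subtract -4×row1 = (0, 0, 4, -9/2)
  row 3: subtract 2×row1 = (0, 0, -1/2, -5/2)
step 3: normalize row 2 (÷4) = (0, 0, 1, -9/8)
  row 0: subtract 1/2×row2 = (1, 0, 0, -3/16)
  row 1: subtract 1/2×row2 = (0, 1, 0, -9/16)
  row 3: subtract -1/2×row2 = (0, 0, 0, -49/16)
step 4: normalize row 3 (÷-49/16) = (0, 0, 0, 1)
  row 0: subtract -3/16×row3 = (1, 0, 0, 0)
  row 1: subtract -9/16×row3 = (0, 1, 0, 0)
  row 2: subtract -9/8×row3 = (0, 0, 1, 0)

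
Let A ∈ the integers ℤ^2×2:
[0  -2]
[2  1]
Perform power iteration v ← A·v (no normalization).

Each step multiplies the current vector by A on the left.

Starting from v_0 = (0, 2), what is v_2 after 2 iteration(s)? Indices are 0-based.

v_0 = (0, 2).
v_1 = A·v_0 = (-4, 2).
v_2 = A·v_1 = (-4, -6).

v_2 = (-4, -6)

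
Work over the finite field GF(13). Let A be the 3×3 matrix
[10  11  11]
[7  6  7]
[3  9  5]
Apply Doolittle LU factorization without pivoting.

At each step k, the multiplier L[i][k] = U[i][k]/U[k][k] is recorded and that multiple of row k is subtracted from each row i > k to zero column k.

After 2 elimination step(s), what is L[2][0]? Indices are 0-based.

L[2][0] = 12

[col 0] pivot 10
  R1 -= 2*R0 → (0, 10, 11)  (L[1][0] := 2)
  R2 -= 12*R0 → (0, 7, 3)  (L[2][0] := 12)
[col 1] pivot 10
  R2 -= 2*R1 → (0, 0, 7)  (L[2][1] := 2)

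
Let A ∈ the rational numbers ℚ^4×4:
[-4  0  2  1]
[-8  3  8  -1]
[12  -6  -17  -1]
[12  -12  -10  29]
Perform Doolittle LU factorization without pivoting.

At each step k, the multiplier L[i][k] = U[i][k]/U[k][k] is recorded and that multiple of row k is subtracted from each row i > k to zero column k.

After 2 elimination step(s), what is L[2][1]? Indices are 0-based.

k=0: U[0][0]=-4
  eliminate (1,0): mult=2, new row 1: (0, 3, 4, -3); set L[1][0]=2
  eliminate (2,0): mult=-3, new row 2: (0, -6, -11, 2); set L[2][0]=-3
  eliminate (3,0): mult=-3, new row 3: (0, -12, -4, 32); set L[3][0]=-3
k=1: U[1][1]=3
  eliminate (2,1): mult=-2, new row 2: (0, 0, -3, -4); set L[2][1]=-2
  eliminate (3,1): mult=-4, new row 3: (0, 0, 12, 20); set L[3][1]=-4

L[2][1] = -2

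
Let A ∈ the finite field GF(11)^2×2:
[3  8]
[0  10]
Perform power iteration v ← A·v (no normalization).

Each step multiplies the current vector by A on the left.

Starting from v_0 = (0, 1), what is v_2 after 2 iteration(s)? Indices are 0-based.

v_2 = (5, 1)

v_0 = (0, 1).
v_1 = A·v_0 = (8, 10).
v_2 = A·v_1 = (5, 1).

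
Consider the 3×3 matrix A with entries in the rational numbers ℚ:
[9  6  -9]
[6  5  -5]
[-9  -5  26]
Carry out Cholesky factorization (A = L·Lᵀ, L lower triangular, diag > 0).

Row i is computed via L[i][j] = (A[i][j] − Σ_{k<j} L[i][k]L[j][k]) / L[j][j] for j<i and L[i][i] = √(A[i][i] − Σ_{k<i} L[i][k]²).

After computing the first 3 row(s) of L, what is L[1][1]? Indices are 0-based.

L[1][1] = 1

Step 1: L[0][0] = √(9) = 3.
  L[1][0] = (6) / L[0][0] = 2.
Step 2: L[1][1] = √(1) = 1.
  L[2][0] = (-9) / L[0][0] = -3.
  L[2][1] = (1) / L[1][1] = 1.
Step 3: L[2][2] = √(16) = 4.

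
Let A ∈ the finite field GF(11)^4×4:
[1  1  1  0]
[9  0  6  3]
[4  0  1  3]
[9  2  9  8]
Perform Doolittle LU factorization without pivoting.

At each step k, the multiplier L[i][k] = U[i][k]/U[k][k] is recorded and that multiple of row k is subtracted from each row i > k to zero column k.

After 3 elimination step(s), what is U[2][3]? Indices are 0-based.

Step 1: pivot at (0,0) is 1.
  row1 ← row1 − (9)·row0  ⇒  L[1][0]=9, U row1=(0, 2, 8, 3)
  row2 ← row2 − (4)·row0  ⇒  L[2][0]=4, U row2=(0, 7, 8, 3)
  row3 ← row3 − (9)·row0  ⇒  L[3][0]=9, U row3=(0, 4, 0, 8)
Step 2: pivot at (1,1) is 2.
  row2 ← row2 − (9)·row1  ⇒  L[2][1]=9, U row2=(0, 0, 2, 9)
  row3 ← row3 − (2)·row1  ⇒  L[3][1]=2, U row3=(0, 0, 6, 2)
Step 3: pivot at (2,2) is 2.
  row3 ← row3 − (3)·row2  ⇒  L[3][2]=3, U row3=(0, 0, 0, 8)

U[2][3] = 9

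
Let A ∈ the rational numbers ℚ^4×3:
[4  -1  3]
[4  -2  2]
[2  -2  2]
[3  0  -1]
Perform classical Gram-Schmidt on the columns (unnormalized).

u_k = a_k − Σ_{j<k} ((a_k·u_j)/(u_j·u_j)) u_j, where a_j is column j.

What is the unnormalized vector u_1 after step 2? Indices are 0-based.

Step 1: u_0 = a_0 = (4, 4, 2, 3).
Step 2: u_1 = a_1 − (-16/45)·u_0 = (19/45, -26/45, -58/45, 16/15).

u_1 = (19/45, -26/45, -58/45, 16/15)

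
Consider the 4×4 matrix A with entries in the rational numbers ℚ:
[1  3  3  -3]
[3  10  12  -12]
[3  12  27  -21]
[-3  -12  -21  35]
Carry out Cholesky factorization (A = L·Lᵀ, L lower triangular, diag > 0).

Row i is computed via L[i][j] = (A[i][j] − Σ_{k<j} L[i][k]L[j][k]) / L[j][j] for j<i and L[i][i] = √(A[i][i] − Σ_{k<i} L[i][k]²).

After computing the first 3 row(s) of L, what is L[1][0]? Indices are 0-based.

Step 1: L[0][0] = √(1) = 1.
  L[1][0] = (3) / L[0][0] = 3.
Step 2: L[1][1] = √(1) = 1.
  L[2][0] = (3) / L[0][0] = 3.
  L[2][1] = (3) / L[1][1] = 3.
Step 3: L[2][2] = √(9) = 3.

L[1][0] = 3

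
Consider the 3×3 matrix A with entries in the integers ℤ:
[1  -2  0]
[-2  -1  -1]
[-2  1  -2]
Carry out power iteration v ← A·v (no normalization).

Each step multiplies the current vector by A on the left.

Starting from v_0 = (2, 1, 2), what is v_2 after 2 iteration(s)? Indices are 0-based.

v_2 = (14, 14, 7)

v_0 = (2, 1, 2).
v_1 = A·v_0 = (0, -7, -7).
v_2 = A·v_1 = (14, 14, 7).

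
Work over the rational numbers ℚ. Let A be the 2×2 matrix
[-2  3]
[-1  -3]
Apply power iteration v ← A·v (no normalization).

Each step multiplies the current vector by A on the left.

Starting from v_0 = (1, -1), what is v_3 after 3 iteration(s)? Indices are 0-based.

v_0 = (1, -1).
v_1 = A·v_0 = (-5, 2).
v_2 = A·v_1 = (16, -1).
v_3 = A·v_2 = (-35, -13).

v_3 = (-35, -13)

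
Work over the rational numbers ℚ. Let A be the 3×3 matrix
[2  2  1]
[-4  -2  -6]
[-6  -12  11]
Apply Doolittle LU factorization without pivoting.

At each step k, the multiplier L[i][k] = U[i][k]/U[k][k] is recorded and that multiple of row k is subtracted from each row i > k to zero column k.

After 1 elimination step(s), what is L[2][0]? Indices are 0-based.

Step 1: pivot at (0,0) is 2.
  row1 ← row1 − (-2)·row0  ⇒  L[1][0]=-2, U row1=(0, 2, -4)
  row2 ← row2 − (-3)·row0  ⇒  L[2][0]=-3, U row2=(0, -6, 14)

L[2][0] = -3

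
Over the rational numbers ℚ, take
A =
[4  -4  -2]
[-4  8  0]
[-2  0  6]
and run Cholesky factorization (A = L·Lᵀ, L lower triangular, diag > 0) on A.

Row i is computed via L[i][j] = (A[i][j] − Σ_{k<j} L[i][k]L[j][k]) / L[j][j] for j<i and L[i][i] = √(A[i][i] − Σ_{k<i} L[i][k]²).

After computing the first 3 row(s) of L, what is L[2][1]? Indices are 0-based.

Step 1: L[0][0] = √(4) = 2.
  L[1][0] = (-4) / L[0][0] = -2.
Step 2: L[1][1] = √(4) = 2.
  L[2][0] = (-2) / L[0][0] = -1.
  L[2][1] = (-2) / L[1][1] = -1.
Step 3: L[2][2] = √(4) = 2.

L[2][1] = -1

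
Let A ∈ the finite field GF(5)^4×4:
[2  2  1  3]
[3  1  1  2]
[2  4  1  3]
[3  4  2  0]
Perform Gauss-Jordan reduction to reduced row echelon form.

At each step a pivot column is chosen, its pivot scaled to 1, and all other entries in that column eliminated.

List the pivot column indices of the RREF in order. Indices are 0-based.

pivot(0,0)=2: scale R0 → (1, 1, 3, 4)
  clear (1,0): R1 −= (3)R0 → (0, 3, 2, 0)
  clear (2,0): R2 −= (2)R0 → (0, 2, 0, 0)
  clear (3,0): R3 −= (3)R0 → (0, 1, 3, 3)
pivot(1,1)=3: scale R1 → (0, 1, 4, 0)
  clear (0,1): R0 −= (1)R1 → (1, 0, 4, 4)
  clear (2,1): R2 −= (2)R1 → (0, 0, 2, 0)
  clear (3,1): R3 −= (1)R1 → (0, 0, 4, 3)
pivot(2,2)=2: scale R2 → (0, 0, 1, 0)
  clear (0,2): R0 −= (4)R2 → (1, 0, 0, 4)
  clear (1,2): R1 −= (4)R2 → (0, 1, 0, 0)
  clear (3,2): R3 −= (4)R2 → (0, 0, 0, 3)
pivot(3,3)=3: scale R3 → (0, 0, 0, 1)
  clear (0,3): R0 −= (4)R3 → (1, 0, 0, 0)

pivot columns: 0, 1, 2, 3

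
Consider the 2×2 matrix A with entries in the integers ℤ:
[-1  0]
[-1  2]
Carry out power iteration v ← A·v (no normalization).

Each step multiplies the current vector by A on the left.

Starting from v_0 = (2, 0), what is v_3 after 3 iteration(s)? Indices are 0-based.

v_3 = (-2, -6)

v_0 = (2, 0).
v_1 = A·v_0 = (-2, -2).
v_2 = A·v_1 = (2, -2).
v_3 = A·v_2 = (-2, -6).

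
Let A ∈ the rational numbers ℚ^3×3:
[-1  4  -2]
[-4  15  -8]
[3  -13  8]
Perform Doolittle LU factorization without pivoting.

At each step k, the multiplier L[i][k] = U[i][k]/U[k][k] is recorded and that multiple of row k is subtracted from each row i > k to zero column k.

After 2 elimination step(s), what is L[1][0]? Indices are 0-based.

L[1][0] = 4

[col 0] pivot -1
  R1 -= 4*R0 → (0, -1, 0)  (L[1][0] := 4)
  R2 -= -3*R0 → (0, -1, 2)  (L[2][0] := -3)
[col 1] pivot -1
  R2 -= 1*R1 → (0, 0, 2)  (L[2][1] := 1)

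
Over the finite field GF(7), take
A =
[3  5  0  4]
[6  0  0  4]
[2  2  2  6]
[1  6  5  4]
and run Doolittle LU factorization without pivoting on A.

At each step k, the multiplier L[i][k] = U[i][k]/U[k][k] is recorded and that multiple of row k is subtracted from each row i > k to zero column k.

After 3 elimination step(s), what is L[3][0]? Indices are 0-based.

L[3][0] = 5

Step 1: pivot at (0,0) is 3.
  row1 ← row1 − (2)·row0  ⇒  L[1][0]=2, U row1=(0, 4, 0, 3)
  row2 ← row2 − (3)·row0  ⇒  L[2][0]=3, U row2=(0, 1, 2, 1)
  row3 ← row3 − (5)·row0  ⇒  L[3][0]=5, U row3=(0, 2, 5, 5)
Step 2: pivot at (1,1) is 4.
  row2 ← row2 − (2)·row1  ⇒  L[2][1]=2, U row2=(0, 0, 2, 2)
  row3 ← row3 − (4)·row1  ⇒  L[3][1]=4, U row3=(0, 0, 5, 0)
Step 3: pivot at (2,2) is 2.
  row3 ← row3 − (6)·row2  ⇒  L[3][2]=6, U row3=(0, 0, 0, 2)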